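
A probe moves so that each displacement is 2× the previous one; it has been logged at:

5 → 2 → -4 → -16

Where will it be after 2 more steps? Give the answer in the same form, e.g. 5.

Consecutive displacements -3, -6, -12 scale by a factor of 2 each step.
step 4: -16 − 24 → -40
step 5: -40 − 48 → -88

-88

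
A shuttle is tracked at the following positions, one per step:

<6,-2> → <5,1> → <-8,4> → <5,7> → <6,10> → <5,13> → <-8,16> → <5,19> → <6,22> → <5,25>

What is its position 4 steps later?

<5,37>

The first coordinate repeats the cycle [6, 5, -8, 5] with period 4; step 13 mod 4 = 1, giving 5.
The second coordinate changes by +3 each step, so at step 13 it is -2 + 13·(3) = 37.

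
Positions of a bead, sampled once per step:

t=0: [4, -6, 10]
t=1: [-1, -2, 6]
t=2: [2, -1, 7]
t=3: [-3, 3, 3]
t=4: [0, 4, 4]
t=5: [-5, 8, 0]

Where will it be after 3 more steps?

[-4, 14, -2]

Step-to-step displacements: [-5, +4, -4], [+3, +1, +1], [-5, +4, -4], [+3, +1, +1], [-5, +4, -4] — a repeating cycle of length 2.
step 6: apply [+3, +1, +1] → [-2, 9, 1]
step 7: apply [-5, +4, -4] → [-7, 13, -3]
step 8: apply [+3, +1, +1] → [-4, 14, -2]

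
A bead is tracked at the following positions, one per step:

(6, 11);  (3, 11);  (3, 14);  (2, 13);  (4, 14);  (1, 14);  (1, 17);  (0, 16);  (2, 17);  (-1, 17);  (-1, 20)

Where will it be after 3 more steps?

Step-to-step displacements: (-3, +0), (+0, +3), (-1, -1), (+2, +1), (-3, +0), (+0, +3), (-1, -1), (+2, +1), (-3, +0), (+0, +3) — a repeating cycle of length 4.
step 11: apply (-1, -1) → (-2, 19)
step 12: apply (+2, +1) → (0, 20)
step 13: apply (-3, +0) → (-3, 20)

(-3, 20)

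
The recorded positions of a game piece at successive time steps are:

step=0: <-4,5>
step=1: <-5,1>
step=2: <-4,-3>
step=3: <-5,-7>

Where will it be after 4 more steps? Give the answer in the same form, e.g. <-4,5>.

First: cycles through -4, -5 every 2 steps. Step 7 lands at position 1 of the cycle → -5.
Second: linear, -4 per step → -23 at step 7.

<-5,-23>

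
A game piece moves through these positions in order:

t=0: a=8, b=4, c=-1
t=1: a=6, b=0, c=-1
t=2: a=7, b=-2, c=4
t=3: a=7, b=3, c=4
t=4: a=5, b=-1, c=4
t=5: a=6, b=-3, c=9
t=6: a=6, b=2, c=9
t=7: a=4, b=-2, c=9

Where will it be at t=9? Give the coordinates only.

Step-to-step displacements: (-2, -4, +0), (+1, -2, +5), (+0, +5, +0), (-2, -4, +0), (+1, -2, +5), (+0, +5, +0), (-2, -4, +0) — a repeating cycle of length 3.
step 8: apply (+1, -2, +5) → a=5, b=-4, c=14
step 9: apply (+0, +5, +0) → a=5, b=1, c=14

a=5, b=1, c=14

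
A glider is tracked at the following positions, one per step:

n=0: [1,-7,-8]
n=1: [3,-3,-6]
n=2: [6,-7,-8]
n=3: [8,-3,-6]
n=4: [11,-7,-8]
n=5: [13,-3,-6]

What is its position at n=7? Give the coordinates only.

The moves between consecutive positions are [+2,+4,+2], [+3,-4,-2], [+2,+4,+2], [+3,-4,-2], [+2,+4,+2]; they repeat the 2-cycle [[+2,+4,+2], [+3,-4,-2]].
step 6: apply [+3,-4,-2] → [16,-7,-8]
step 7: apply [+2,+4,+2] → [18,-3,-6]

[18,-3,-6]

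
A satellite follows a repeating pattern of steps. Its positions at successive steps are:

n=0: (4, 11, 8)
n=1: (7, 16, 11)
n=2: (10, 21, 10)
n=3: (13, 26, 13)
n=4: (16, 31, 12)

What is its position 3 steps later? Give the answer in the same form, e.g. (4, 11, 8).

The moves between consecutive positions are (+3, +5, +3), (+3, +5, -1), (+3, +5, +3), (+3, +5, -1); they repeat the 2-cycle [(+3, +5, +3), (+3, +5, -1)].
step 5: apply (+3, +5, +3) → (19, 36, 15)
step 6: apply (+3, +5, -1) → (22, 41, 14)
step 7: apply (+3, +5, +3) → (25, 46, 17)

(25, 46, 17)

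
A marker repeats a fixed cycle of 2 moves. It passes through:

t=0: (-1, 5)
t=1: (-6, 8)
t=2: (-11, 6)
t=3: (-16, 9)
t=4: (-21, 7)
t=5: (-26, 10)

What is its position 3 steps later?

(-41, 9)

Differencing gives (-5, +3), (-5, -2), (-5, +3), (-5, -2), (-5, +3). This is the pattern (-5, +3), (-5, -2) repeated.
step 6: apply (-5, -2) → (-31, 8)
step 7: apply (-5, +3) → (-36, 11)
step 8: apply (-5, -2) → (-41, 9)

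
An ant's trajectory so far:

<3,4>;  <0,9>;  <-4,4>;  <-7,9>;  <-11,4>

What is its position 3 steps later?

<-21,9>

Step-to-step displacements: <-3,+5>, <-4,-5>, <-3,+5>, <-4,-5> — a repeating cycle of length 2.
step 5: apply <-3,+5> → <-14,9>
step 6: apply <-4,-5> → <-18,4>
step 7: apply <-3,+5> → <-21,9>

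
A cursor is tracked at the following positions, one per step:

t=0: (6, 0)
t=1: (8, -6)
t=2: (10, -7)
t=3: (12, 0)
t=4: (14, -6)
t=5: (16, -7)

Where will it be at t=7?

(20, -6)

The first coordinate changes by +2 each step, so at step 7 it is 6 + 7·(2) = 20.
The second coordinate repeats the cycle [0, -6, -7] with period 3; step 7 mod 3 = 1, giving -6.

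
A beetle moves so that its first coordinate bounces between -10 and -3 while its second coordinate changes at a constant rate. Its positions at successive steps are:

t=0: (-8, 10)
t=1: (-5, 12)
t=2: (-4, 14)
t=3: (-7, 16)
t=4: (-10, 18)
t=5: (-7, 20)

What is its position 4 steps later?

The first coordinate reflects between -10 and -3, moving 3 per step.
  step 6: -7 → -4
  step 7: -4 → -5
  step 8: -5 → -8
  step 9: -8 → -9
The second coordinate changes by +2 each step: at step 9 it is 28.

(-9, 28)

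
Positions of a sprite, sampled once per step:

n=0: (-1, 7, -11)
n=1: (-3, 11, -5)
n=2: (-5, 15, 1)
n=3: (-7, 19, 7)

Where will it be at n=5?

(-11, 27, 19)

The position changes by (-2, +4, +6) every step.
step 4: (-7, 19, 7) + (-2, +4, +6) → (-9, 23, 13)
step 5: (-9, 23, 13) + (-2, +4, +6) → (-11, 27, 19)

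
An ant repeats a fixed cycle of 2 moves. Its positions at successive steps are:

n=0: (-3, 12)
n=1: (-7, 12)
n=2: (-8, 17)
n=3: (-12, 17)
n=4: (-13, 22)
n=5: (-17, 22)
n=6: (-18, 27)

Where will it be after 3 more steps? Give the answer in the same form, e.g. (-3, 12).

(-27, 32)

Differencing gives (-4, +0), (-1, +5), (-4, +0), (-1, +5), (-4, +0), (-1, +5). This is the pattern (-4, +0), (-1, +5) repeated.
step 7: apply (-4, +0) → (-22, 27)
step 8: apply (-1, +5) → (-23, 32)
step 9: apply (-4, +0) → (-27, 32)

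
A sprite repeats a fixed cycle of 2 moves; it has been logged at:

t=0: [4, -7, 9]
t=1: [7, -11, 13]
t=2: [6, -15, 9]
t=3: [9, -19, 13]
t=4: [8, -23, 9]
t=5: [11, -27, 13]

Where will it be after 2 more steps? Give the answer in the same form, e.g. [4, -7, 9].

[13, -35, 13]

Differencing gives [+3, -4, +4], [-1, -4, -4], [+3, -4, +4], [-1, -4, -4], [+3, -4, +4]. This is the pattern [+3, -4, +4], [-1, -4, -4] repeated.
step 6: apply [-1, -4, -4] → [10, -31, 9]
step 7: apply [+3, -4, +4] → [13, -35, 13]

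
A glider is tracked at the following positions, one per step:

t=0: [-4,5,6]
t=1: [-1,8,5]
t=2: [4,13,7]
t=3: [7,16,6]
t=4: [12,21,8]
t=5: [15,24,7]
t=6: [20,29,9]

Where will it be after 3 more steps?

[31,40,9]

Differencing gives [+3,+3,-1], [+5,+5,+2], [+3,+3,-1], [+5,+5,+2], [+3,+3,-1], [+5,+5,+2]. This is the pattern [+3,+3,-1], [+5,+5,+2] repeated.
step 7: apply [+3,+3,-1] → [23,32,8]
step 8: apply [+5,+5,+2] → [28,37,10]
step 9: apply [+3,+3,-1] → [31,40,9]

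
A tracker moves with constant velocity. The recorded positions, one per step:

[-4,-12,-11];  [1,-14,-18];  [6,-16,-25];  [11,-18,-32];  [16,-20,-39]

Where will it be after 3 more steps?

[31,-26,-60]

Each step adds [+5,-2,-7] to the position.
step 5: [16,-20,-39] + [+5,-2,-7] → [21,-22,-46]
step 6: [21,-22,-46] + [+5,-2,-7] → [26,-24,-53]
step 7: [26,-24,-53] + [+5,-2,-7] → [31,-26,-60]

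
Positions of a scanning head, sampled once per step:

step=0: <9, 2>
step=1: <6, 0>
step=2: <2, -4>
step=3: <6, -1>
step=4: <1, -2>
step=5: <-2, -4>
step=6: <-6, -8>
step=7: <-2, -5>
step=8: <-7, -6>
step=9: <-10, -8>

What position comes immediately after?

Differencing gives <-3, -2>, <-4, -4>, <+4, +3>, <-5, -1>, <-3, -2>, <-4, -4>, <+4, +3>, <-5, -1>, <-3, -2>. This is the pattern <-3, -2>, <-4, -4>, <+4, +3>, <-5, -1> repeated.
step 10: apply <-4, -4> → <-14, -12>

<-14, -12>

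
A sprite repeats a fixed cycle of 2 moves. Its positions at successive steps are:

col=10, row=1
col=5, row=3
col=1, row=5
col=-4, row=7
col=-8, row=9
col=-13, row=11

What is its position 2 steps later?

Differencing gives (-5,+2), (-4,+2), (-5,+2), (-4,+2), (-5,+2). This is the pattern (-5,+2), (-4,+2) repeated.
step 6: apply (-4,+2) → col=-17, row=13
step 7: apply (-5,+2) → col=-22, row=15

col=-22, row=15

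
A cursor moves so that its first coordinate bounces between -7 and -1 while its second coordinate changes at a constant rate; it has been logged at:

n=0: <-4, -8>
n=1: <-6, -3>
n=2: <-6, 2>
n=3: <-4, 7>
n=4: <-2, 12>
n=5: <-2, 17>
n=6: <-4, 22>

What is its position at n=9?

<-4, 37>

The first coordinate reflects between -7 and -1, moving 2 per step.
  step 7: -4 → -6
  step 8: -6 → -6
  step 9: -6 → -4
The second coordinate changes by +5 each step: at step 9 it is 37.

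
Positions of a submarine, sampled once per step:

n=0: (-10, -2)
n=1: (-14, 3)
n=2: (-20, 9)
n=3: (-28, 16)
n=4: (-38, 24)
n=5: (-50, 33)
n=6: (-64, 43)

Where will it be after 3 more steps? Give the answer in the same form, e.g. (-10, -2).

Taking differences between consecutive positions: (-4, +5), (-6, +6), (-8, +7), (-10, +8), (-12, +9), (-14, +10). These grow by (-2, +1) each step.
step 7: (-64, 43) + (-16, +11) → (-80, 54)
step 8: (-80, 54) + (-18, +12) → (-98, 66)
step 9: (-98, 66) + (-20, +13) → (-118, 79)

(-118, 79)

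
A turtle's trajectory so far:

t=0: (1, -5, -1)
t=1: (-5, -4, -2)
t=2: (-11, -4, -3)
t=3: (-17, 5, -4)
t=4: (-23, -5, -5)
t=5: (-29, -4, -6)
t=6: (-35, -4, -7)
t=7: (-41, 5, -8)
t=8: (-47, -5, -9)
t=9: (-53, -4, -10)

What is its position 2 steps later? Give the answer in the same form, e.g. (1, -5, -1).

(-65, 5, -12)

First: linear, -6 per step → -65 at step 11.
Second: cycles through -5, -4, -4, 5 every 4 steps. Step 11 lands at position 3 of the cycle → 5.
Third: linear, -1 per step → -12 at step 11.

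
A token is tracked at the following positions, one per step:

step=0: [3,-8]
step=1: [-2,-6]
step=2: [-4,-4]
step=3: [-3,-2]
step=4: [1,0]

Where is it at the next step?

[8,2]

First differences are [-5,+2], [-2,+2], [+1,+2], [+4,+2]; their common second difference is [+3,+0] (constant acceleration).
step 5: [1,0] + [+7,+2] → [8,2]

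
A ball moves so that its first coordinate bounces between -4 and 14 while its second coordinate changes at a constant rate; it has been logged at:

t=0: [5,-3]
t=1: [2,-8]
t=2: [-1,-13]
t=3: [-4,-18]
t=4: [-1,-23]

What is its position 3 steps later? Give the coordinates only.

The first coordinate reflects between -4 and 14, moving 3 per step.
  step 5: -1 → 2
  step 6: 2 → 5
  step 7: 5 → 8
The second coordinate changes by -5 each step: at step 7 it is -38.

[8,-38]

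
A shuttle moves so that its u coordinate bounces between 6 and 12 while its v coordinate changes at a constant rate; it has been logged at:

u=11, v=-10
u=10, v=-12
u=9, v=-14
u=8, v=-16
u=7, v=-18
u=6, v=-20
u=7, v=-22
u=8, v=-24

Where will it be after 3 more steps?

The u coordinate travels 1 per step and bounces off the walls at 6 and 12.
  step 8: 8 → 9
  step 9: 9 → 10
  step 10: 10 → 11
The v coordinate changes by -2 each step: at step 10 it is -30.

u=11, v=-30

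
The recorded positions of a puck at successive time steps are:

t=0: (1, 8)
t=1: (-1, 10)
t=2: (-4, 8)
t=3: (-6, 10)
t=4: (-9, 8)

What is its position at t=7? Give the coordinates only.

(-16, 10)

The moves between consecutive positions are (-2, +2), (-3, -2), (-2, +2), (-3, -2); they repeat the 2-cycle [(-2, +2), (-3, -2)].
step 5: apply (-2, +2) → (-11, 10)
step 6: apply (-3, -2) → (-14, 8)
step 7: apply (-2, +2) → (-16, 10)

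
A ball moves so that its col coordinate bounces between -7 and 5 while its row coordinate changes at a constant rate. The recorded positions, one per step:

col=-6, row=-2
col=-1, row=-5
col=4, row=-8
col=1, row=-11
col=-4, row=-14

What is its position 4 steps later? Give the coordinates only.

col=0, row=-26

The col coordinate travels 5 per step and bounces off the walls at -7 and 5.
  step 5: -4 → -5
  step 6: -5 → 0
  step 7: 0 → 5
  step 8: 5 → 0
The row coordinate changes by -3 each step: at step 8 it is -26.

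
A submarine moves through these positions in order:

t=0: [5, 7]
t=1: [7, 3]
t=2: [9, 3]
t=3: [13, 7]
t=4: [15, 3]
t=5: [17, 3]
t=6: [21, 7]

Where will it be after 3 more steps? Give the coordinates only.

The moves between consecutive positions are [+2, -4], [+2, +0], [+4, +4], [+2, -4], [+2, +0], [+4, +4]; they repeat the 3-cycle [[+2, -4], [+2, +0], [+4, +4]].
step 7: apply [+2, -4] → [23, 3]
step 8: apply [+2, +0] → [25, 3]
step 9: apply [+4, +4] → [29, 7]

[29, 7]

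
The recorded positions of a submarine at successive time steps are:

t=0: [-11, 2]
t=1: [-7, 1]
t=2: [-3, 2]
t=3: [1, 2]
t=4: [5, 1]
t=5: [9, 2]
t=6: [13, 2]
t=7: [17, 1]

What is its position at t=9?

[25, 2]

The first coordinate changes by +4 each step, so at step 9 it is -11 + 9·(4) = 25.
The second coordinate repeats the cycle [2, 1, 2] with period 3; step 9 mod 3 = 0, giving 2.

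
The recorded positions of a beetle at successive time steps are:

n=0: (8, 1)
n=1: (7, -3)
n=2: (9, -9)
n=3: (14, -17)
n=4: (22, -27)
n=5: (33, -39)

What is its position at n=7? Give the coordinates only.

Taking differences between consecutive positions: (-1, -4), (+2, -6), (+5, -8), (+8, -10), (+11, -12). These grow by (+3, -2) each step.
step 6: (33, -39) + (+14, -14) → (47, -53)
step 7: (47, -53) + (+17, -16) → (64, -69)

(64, -69)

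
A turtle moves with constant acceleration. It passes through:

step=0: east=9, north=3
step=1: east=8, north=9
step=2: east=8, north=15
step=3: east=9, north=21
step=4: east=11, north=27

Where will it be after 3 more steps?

east=23, north=45

Taking differences between consecutive positions: (-1, +6), (+0, +6), (+1, +6), (+2, +6). These grow by (+1, +0) each step.
step 5: east=11, north=27 + (+3, +6) → east=14, north=33
step 6: east=14, north=33 + (+4, +6) → east=18, north=39
step 7: east=18, north=39 + (+5, +6) → east=23, north=45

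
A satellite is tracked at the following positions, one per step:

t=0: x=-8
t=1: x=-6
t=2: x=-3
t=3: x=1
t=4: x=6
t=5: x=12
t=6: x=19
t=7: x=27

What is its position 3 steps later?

First differences are +2, +3, +4, +5, +6, +7, +8; their common second difference is +1 (constant acceleration).
step 8: 27 + 9 → x=36
step 9: 36 + 10 → x=46
step 10: 46 + 11 → x=57

x=57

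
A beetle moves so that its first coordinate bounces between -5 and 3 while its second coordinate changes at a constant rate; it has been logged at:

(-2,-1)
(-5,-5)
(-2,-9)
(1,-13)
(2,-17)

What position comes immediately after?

(-1,-21)

The first coordinate travels 3 per step and bounces off the walls at -5 and 3.
  step 5: 2 → -1
The second coordinate changes by -4 each step: at step 5 it is -21.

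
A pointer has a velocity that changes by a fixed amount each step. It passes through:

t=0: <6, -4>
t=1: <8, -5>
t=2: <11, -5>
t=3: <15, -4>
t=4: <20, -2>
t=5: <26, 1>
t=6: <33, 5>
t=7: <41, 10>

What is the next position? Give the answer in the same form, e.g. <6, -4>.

First differences are <+2, -1>, <+3, +0>, <+4, +1>, <+5, +2>, <+6, +3>, <+7, +4>, <+8, +5>; their common second difference is <+1, +1> (constant acceleration).
step 8: <41, 10> + <+9, +6> → <50, 16>

<50, 16>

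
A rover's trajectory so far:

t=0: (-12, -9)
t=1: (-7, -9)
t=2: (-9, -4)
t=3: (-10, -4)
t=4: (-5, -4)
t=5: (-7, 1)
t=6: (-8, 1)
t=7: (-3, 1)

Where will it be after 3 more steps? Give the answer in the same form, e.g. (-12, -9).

(-1, 6)

Differencing gives (+5, +0), (-2, +5), (-1, +0), (+5, +0), (-2, +5), (-1, +0), (+5, +0). This is the pattern (+5, +0), (-2, +5), (-1, +0) repeated.
step 8: apply (-2, +5) → (-5, 6)
step 9: apply (-1, +0) → (-6, 6)
step 10: apply (+5, +0) → (-1, 6)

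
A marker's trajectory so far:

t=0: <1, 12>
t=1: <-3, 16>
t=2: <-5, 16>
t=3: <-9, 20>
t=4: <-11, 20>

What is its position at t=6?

Step-to-step displacements: <-4, +4>, <-2, +0>, <-4, +4>, <-2, +0> — a repeating cycle of length 2.
step 5: apply <-4, +4> → <-15, 24>
step 6: apply <-2, +0> → <-17, 24>

<-17, 24>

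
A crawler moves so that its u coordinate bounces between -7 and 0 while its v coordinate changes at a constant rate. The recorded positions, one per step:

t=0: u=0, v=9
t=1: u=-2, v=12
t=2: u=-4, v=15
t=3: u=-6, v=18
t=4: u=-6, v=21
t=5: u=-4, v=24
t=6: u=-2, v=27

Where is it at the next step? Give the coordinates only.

The u coordinate travels 2 per step and bounces off the walls at -7 and 0.
  step 7: -2 → 0
The v coordinate changes by +3 each step: at step 7 it is 30.

u=0, v=30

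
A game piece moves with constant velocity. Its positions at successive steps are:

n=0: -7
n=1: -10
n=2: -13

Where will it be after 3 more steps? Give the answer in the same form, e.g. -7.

-22

Constant displacement of -3 per step.
step 3: -13 − 3 → -16
step 4: -16 − 3 → -19
step 5: -19 − 3 → -22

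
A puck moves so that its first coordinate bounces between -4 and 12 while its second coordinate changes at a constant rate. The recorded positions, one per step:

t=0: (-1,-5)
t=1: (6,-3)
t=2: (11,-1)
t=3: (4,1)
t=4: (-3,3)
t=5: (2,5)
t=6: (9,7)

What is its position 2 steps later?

The first coordinate travels 7 per step and bounces off the walls at -4 and 12.
  step 7: 9 → 8
  step 8: 8 → 1
The second coordinate changes by +2 each step: at step 8 it is 11.

(1,11)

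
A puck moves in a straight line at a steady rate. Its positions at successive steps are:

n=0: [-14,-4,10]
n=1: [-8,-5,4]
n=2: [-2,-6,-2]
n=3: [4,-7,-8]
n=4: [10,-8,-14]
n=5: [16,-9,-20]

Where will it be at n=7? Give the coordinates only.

[28,-11,-32]

Each step adds [+6,-1,-6] to the position.
step 6: [16,-9,-20] + [+6,-1,-6] → [22,-10,-26]
step 7: [22,-10,-26] + [+6,-1,-6] → [28,-11,-32]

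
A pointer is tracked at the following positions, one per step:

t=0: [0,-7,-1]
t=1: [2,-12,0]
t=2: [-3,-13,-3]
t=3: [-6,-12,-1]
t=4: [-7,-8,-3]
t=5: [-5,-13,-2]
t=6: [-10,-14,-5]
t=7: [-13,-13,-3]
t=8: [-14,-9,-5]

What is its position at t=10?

The moves between consecutive positions are [+2,-5,+1], [-5,-1,-3], [-3,+1,+2], [-1,+4,-2], [+2,-5,+1], [-5,-1,-3], [-3,+1,+2], [-1,+4,-2]; they repeat the 4-cycle [[+2,-5,+1], [-5,-1,-3], [-3,+1,+2], [-1,+4,-2]].
step 9: apply [+2,-5,+1] → [-12,-14,-4]
step 10: apply [-5,-1,-3] → [-17,-15,-7]

[-17,-15,-7]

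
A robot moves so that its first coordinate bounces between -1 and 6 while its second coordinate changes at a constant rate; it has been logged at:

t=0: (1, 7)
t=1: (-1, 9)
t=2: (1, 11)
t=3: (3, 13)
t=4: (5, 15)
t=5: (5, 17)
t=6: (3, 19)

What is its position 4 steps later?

The first coordinate reflects between -1 and 6, moving 2 per step.
  step 7: 3 → 1
  step 8: 1 → -1
  step 9: -1 → 1
  step 10: 1 → 3
The second coordinate changes by +2 each step: at step 10 it is 27.

(3, 27)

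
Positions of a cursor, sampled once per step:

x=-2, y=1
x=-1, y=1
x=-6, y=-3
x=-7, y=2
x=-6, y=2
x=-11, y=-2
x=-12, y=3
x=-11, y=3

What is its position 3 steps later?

The moves between consecutive positions are (+1, +0), (-5, -4), (-1, +5), (+1, +0), (-5, -4), (-1, +5), (+1, +0); they repeat the 3-cycle [(+1, +0), (-5, -4), (-1, +5)].
step 8: apply (-5, -4) → x=-16, y=-1
step 9: apply (-1, +5) → x=-17, y=4
step 10: apply (+1, +0) → x=-16, y=4

x=-16, y=4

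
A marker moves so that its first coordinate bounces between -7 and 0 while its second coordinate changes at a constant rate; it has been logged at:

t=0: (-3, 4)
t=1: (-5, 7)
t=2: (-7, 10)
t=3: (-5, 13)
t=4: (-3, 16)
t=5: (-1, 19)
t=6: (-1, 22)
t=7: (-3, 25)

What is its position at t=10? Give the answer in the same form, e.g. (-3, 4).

The first coordinate travels 2 per step and bounces off the walls at -7 and 0.
  step 8: -3 → -5
  step 9: -5 → -7
  step 10: -7 → -5
The second coordinate changes by +3 each step: at step 10 it is 34.

(-5, 34)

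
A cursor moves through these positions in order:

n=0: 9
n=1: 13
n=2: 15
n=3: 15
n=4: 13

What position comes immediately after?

First differences are +4, +2, +0, -2; their common second difference is -2 (constant acceleration).
step 5: 13 − 4 → 9

9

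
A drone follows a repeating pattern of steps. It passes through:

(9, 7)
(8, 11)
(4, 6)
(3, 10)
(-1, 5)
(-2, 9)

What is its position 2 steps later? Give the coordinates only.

Differencing gives (-1, +4), (-4, -5), (-1, +4), (-4, -5), (-1, +4). This is the pattern (-1, +4), (-4, -5) repeated.
step 6: apply (-4, -5) → (-6, 4)
step 7: apply (-1, +4) → (-7, 8)

(-7, 8)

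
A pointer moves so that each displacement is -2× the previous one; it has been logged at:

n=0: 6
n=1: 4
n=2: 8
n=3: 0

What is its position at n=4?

Consecutive displacements -2, +4, -8 scale by a factor of -2 each step.
step 4: 0 + 16 → 16

16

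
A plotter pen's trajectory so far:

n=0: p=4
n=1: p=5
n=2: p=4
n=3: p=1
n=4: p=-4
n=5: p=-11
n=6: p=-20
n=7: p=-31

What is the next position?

p=-44

Successive displacements: +1, -1, -3, -5, -7, -9, -11 — each changes by -2.
step 8: -31 − 13 → p=-44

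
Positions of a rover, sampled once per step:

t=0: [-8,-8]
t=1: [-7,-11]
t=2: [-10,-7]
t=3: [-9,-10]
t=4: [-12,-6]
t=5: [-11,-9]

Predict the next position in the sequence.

Differencing gives [+1,-3], [-3,+4], [+1,-3], [-3,+4], [+1,-3]. This is the pattern [+1,-3], [-3,+4] repeated.
step 6: apply [-3,+4] → [-14,-5]

[-14,-5]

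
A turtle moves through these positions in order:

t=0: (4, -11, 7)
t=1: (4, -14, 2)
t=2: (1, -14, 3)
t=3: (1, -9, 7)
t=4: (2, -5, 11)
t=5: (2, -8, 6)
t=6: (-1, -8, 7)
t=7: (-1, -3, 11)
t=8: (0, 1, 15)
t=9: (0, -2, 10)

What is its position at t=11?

(-3, 3, 15)

The moves between consecutive positions are (+0, -3, -5), (-3, +0, +1), (+0, +5, +4), (+1, +4, +4), (+0, -3, -5), (-3, +0, +1), (+0, +5, +4), (+1, +4, +4), (+0, -3, -5); they repeat the 4-cycle [(+0, -3, -5), (-3, +0, +1), (+0, +5, +4), (+1, +4, +4)].
step 10: apply (-3, +0, +1) → (-3, -2, 11)
step 11: apply (+0, +5, +4) → (-3, 3, 15)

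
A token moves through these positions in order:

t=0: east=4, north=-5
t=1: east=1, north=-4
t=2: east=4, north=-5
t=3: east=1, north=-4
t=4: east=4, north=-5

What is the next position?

Step-to-step displacements: (-3,+1), (+3,-1), (-3,+1), (+3,-1); each is -1× the previous.
step 5: east=4, north=-5 + (-3,+1) → east=1, north=-4

east=1, north=-4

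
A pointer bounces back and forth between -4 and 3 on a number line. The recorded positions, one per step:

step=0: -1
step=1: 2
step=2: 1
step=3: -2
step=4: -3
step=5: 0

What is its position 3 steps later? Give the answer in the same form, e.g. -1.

The value reflects between -4 and 3, moving 3 per step.
  step 6: 0 → 3
  step 7: 3 → 0
  step 8: 0 → -3

-3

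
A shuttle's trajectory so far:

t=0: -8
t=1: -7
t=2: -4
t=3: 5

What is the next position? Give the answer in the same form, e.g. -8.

Step-to-step displacements: +1, +3, +9; each is 3× the previous.
step 4: 5 + 27 → 32

32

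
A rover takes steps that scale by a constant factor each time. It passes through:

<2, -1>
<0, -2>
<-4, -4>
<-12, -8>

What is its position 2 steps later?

<-60, -32>

Consecutive displacements <-2, -1>, <-4, -2>, <-8, -4> scale by a factor of 2 each step.
step 4: <-12, -8> + <-16, -8> → <-28, -16>
step 5: <-28, -16> + <-32, -16> → <-60, -32>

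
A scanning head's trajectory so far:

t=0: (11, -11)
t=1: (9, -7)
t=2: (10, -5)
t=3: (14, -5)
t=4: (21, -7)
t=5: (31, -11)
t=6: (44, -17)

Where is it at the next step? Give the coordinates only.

(60, -25)

Successive displacements: (-2, +4), (+1, +2), (+4, +0), (+7, -2), (+10, -4), (+13, -6) — each changes by (+3, -2).
step 7: (44, -17) + (+16, -8) → (60, -25)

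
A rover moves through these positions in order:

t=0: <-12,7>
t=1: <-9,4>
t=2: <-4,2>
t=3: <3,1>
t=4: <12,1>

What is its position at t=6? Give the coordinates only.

Taking differences between consecutive positions: <+3,-3>, <+5,-2>, <+7,-1>, <+9,+0>. These grow by <+2,+1> each step.
step 5: <12,1> + <+11,+1> → <23,2>
step 6: <23,2> + <+13,+2> → <36,4>

<36,4>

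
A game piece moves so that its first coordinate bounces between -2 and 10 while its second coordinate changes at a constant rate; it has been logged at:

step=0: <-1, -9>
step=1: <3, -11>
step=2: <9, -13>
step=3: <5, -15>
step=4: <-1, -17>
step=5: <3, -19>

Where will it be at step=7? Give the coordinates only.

<5, -23>

The first coordinate reflects between -2 and 10, moving 6 per step.
  step 6: 3 → 9
  step 7: 9 → 5
The second coordinate changes by -2 each step: at step 7 it is -23.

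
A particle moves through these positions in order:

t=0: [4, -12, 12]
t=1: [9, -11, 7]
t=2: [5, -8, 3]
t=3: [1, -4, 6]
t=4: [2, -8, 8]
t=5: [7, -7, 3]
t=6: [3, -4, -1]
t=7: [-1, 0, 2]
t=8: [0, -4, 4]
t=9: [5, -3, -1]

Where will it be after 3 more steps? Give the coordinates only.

[-2, 0, 0]

Step-to-step displacements: [+5, +1, -5], [-4, +3, -4], [-4, +4, +3], [+1, -4, +2], [+5, +1, -5], [-4, +3, -4], [-4, +4, +3], [+1, -4, +2], [+5, +1, -5] — a repeating cycle of length 4.
step 10: apply [-4, +3, -4] → [1, 0, -5]
step 11: apply [-4, +4, +3] → [-3, 4, -2]
step 12: apply [+1, -4, +2] → [-2, 0, 0]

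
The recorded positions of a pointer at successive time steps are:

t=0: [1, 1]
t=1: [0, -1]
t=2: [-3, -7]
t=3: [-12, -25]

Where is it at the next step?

[-39, -79]

Consecutive displacements [-1, -2], [-3, -6], [-9, -18] scale by a factor of 3 each step.
step 4: [-12, -25] + [-27, -54] → [-39, -79]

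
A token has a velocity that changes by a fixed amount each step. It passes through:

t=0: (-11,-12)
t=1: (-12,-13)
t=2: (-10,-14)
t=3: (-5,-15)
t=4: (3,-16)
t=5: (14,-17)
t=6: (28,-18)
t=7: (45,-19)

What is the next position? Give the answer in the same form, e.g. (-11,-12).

Successive displacements: (-1,-1), (+2,-1), (+5,-1), (+8,-1), (+11,-1), (+14,-1), (+17,-1) — each changes by (+3,+0).
step 8: (45,-19) + (+20,-1) → (65,-20)

(65,-20)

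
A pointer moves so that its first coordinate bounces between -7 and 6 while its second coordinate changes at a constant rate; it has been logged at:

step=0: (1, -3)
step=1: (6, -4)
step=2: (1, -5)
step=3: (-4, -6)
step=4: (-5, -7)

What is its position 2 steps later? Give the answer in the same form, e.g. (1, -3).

(5, -9)

The first coordinate reflects between -7 and 6, moving 5 per step.
  step 5: -5 → 0
  step 6: 0 → 5
The second coordinate changes by -1 each step: at step 6 it is -9.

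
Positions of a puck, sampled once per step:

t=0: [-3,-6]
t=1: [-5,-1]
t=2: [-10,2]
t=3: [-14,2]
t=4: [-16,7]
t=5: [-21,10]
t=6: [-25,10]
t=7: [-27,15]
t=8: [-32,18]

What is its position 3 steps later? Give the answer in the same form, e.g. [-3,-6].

Step-to-step displacements: [-2,+5], [-5,+3], [-4,+0], [-2,+5], [-5,+3], [-4,+0], [-2,+5], [-5,+3] — a repeating cycle of length 3.
step 9: apply [-4,+0] → [-36,18]
step 10: apply [-2,+5] → [-38,23]
step 11: apply [-5,+3] → [-43,26]

[-43,26]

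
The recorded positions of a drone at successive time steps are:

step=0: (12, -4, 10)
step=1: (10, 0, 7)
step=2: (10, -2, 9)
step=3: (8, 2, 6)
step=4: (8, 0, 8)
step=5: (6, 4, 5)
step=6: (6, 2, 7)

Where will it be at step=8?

(4, 4, 6)

Step-to-step displacements: (-2, +4, -3), (+0, -2, +2), (-2, +4, -3), (+0, -2, +2), (-2, +4, -3), (+0, -2, +2) — a repeating cycle of length 2.
step 7: apply (-2, +4, -3) → (4, 6, 4)
step 8: apply (+0, -2, +2) → (4, 4, 6)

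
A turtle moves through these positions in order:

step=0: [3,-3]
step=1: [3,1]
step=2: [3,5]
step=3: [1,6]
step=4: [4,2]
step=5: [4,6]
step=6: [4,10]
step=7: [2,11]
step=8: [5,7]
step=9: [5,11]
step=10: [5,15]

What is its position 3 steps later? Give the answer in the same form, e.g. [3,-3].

[6,16]

Step-to-step displacements: [+0,+4], [+0,+4], [-2,+1], [+3,-4], [+0,+4], [+0,+4], [-2,+1], [+3,-4], [+0,+4], [+0,+4] — a repeating cycle of length 4.
step 11: apply [-2,+1] → [3,16]
step 12: apply [+3,-4] → [6,12]
step 13: apply [+0,+4] → [6,16]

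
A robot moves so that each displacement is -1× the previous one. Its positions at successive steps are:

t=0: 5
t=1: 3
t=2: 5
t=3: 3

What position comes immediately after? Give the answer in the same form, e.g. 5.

5

Step-to-step displacements: -2, +2, -2; each is -1× the previous.
step 4: 3 + 2 → 5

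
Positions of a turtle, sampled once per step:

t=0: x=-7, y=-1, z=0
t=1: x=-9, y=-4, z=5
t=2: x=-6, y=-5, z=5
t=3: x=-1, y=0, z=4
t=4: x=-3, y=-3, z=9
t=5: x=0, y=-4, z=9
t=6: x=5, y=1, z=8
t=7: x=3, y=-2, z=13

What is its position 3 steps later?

Differencing gives (-2, -3, +5), (+3, -1, +0), (+5, +5, -1), (-2, -3, +5), (+3, -1, +0), (+5, +5, -1), (-2, -3, +5). This is the pattern (-2, -3, +5), (+3, -1, +0), (+5, +5, -1) repeated.
step 8: apply (+3, -1, +0) → x=6, y=-3, z=13
step 9: apply (+5, +5, -1) → x=11, y=2, z=12
step 10: apply (-2, -3, +5) → x=9, y=-1, z=17

x=9, y=-1, z=17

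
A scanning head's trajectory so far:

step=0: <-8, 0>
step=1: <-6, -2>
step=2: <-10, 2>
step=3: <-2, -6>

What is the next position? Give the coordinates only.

<-18, 10>

Consecutive displacements <+2, -2>, <-4, +4>, <+8, -8> scale by a factor of -2 each step.
step 4: <-2, -6> + <-16, +16> → <-18, 10>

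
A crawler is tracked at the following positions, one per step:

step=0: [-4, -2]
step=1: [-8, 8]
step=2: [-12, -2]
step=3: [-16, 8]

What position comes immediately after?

[-20, -2]

First: linear, -4 per step → -20 at step 4.
Second: cycles through -2, 8 every 2 steps. Step 4 lands at position 0 of the cycle → -2.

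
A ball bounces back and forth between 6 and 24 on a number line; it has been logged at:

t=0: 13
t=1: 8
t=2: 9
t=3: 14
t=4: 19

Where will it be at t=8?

9

The value reflects between 6 and 24, moving 5 per step.
  step 5: 19 → 24
  step 6: 24 → 19
  step 7: 19 → 14
  step 8: 14 → 9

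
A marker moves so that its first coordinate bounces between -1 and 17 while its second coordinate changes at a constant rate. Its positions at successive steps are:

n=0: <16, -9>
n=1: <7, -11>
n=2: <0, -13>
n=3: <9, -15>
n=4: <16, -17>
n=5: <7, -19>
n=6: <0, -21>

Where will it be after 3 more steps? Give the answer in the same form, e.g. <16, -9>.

The first coordinate reflects between -1 and 17, moving 9 per step.
  step 7: 0 → 9
  step 8: 9 → 16
  step 9: 16 → 7
The second coordinate changes by -2 each step: at step 9 it is -27.

<7, -27>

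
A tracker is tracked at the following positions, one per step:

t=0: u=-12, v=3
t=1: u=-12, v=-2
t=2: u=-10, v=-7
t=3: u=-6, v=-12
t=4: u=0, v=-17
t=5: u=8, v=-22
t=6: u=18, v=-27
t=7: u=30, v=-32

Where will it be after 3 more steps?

u=78, v=-47

First differences are (+0,-5), (+2,-5), (+4,-5), (+6,-5), (+8,-5), (+10,-5), (+12,-5); their common second difference is (+2,+0) (constant acceleration).
step 8: u=30, v=-32 + (+14,-5) → u=44, v=-37
step 9: u=44, v=-37 + (+16,-5) → u=60, v=-42
step 10: u=60, v=-42 + (+18,-5) → u=78, v=-47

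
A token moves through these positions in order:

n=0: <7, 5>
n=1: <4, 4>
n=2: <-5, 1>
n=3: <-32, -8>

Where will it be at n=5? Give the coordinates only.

<-356, -116>

Consecutive displacements <-3, -1>, <-9, -3>, <-27, -9> scale by a factor of 3 each step.
step 4: <-32, -8> + <-81, -27> → <-113, -35>
step 5: <-113, -35> + <-243, -81> → <-356, -116>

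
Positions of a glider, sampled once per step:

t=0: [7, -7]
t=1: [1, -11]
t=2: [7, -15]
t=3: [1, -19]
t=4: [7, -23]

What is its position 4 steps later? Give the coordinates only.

First: cycles through 7, 1 every 2 steps. Step 8 lands at position 0 of the cycle → 7.
Second: linear, -4 per step → -39 at step 8.

[7, -39]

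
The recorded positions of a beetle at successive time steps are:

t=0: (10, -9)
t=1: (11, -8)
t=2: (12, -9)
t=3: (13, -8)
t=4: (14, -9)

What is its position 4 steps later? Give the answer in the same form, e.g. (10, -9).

(18, -9)

First: linear, +1 per step → 18 at step 8.
Second: cycles through -9, -8 every 2 steps. Step 8 lands at position 0 of the cycle → -9.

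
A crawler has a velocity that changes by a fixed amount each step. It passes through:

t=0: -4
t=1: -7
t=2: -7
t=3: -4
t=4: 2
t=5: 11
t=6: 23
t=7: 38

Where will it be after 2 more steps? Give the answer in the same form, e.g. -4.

First differences are -3, +0, +3, +6, +9, +12, +15; their common second difference is +3 (constant acceleration).
step 8: 38 + 18 → 56
step 9: 56 + 21 → 77

77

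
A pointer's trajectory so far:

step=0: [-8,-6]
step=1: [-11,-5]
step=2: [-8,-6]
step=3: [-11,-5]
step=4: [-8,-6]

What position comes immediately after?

Consecutive displacements [-3,+1], [+3,-1], [-3,+1], [+3,-1] scale by a factor of -1 each step.
step 5: [-8,-6] + [-3,+1] → [-11,-5]

[-11,-5]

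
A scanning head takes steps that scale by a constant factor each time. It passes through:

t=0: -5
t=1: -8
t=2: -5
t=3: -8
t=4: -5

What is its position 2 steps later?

Consecutive displacements -3, +3, -3, +3 scale by a factor of -1 each step.
step 5: -5 − 3 → -8
step 6: -8 + 3 → -5

-5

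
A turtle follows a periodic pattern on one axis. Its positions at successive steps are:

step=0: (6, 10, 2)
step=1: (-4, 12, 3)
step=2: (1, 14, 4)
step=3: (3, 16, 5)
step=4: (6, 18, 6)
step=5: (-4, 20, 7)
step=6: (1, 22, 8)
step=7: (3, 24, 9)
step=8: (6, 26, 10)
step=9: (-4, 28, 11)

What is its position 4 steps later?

The first coordinate repeats the cycle [6, -4, 1, 3] with period 4; step 13 mod 4 = 1, giving -4.
The second coordinate changes by +2 each step, so at step 13 it is 10 + 13·(2) = 36.
The third coordinate changes by +1 each step, so at step 13 it is 2 + 13·(1) = 15.

(-4, 36, 15)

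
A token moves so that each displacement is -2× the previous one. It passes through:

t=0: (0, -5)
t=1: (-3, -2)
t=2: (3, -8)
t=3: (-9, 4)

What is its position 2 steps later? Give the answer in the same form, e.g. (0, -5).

(-33, 28)

The jumps are (-3, +3), (+6, -6), (-12, +12) — a geometric progression with ratio -2.
step 4: (-9, 4) + (+24, -24) → (15, -20)
step 5: (15, -20) + (-48, +48) → (-33, 28)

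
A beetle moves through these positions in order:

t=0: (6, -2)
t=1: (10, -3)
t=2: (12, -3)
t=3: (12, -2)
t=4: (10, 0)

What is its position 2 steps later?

(0, 7)

Taking differences between consecutive positions: (+4, -1), (+2, +0), (+0, +1), (-2, +2). These grow by (-2, +1) each step.
step 5: (10, 0) + (-4, +3) → (6, 3)
step 6: (6, 3) + (-6, +4) → (0, 7)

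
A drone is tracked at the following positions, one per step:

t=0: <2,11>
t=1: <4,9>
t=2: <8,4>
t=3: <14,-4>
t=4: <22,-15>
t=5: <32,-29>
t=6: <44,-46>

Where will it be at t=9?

Taking differences between consecutive positions: <+2,-2>, <+4,-5>, <+6,-8>, <+8,-11>, <+10,-14>, <+12,-17>. These grow by <+2,-3> each step.
step 7: <44,-46> + <+14,-20> → <58,-66>
step 8: <58,-66> + <+16,-23> → <74,-89>
step 9: <74,-89> + <+18,-26> → <92,-115>

<92,-115>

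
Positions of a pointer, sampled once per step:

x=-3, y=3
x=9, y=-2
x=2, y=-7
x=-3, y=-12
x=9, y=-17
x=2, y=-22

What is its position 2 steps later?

X: cycles through -3, 9, 2 every 3 steps. Step 7 lands at position 1 of the cycle → 9.
Y: linear, -5 per step → -32 at step 7.

x=9, y=-32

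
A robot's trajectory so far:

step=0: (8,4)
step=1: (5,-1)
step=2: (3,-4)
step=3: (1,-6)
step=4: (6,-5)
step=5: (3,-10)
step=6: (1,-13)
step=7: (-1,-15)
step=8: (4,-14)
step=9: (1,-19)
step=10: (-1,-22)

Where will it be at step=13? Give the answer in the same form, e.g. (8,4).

(-1,-28)

The moves between consecutive positions are (-3,-5), (-2,-3), (-2,-2), (+5,+1), (-3,-5), (-2,-3), (-2,-2), (+5,+1), (-3,-5), (-2,-3); they repeat the 4-cycle [(-3,-5), (-2,-3), (-2,-2), (+5,+1)].
step 11: apply (-2,-2) → (-3,-24)
step 12: apply (+5,+1) → (2,-23)
step 13: apply (-3,-5) → (-1,-28)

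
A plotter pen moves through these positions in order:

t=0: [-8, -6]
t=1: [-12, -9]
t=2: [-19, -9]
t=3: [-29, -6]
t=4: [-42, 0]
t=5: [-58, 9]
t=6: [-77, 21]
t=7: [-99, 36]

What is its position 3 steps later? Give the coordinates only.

[-183, 99]

Taking differences between consecutive positions: [-4, -3], [-7, +0], [-10, +3], [-13, +6], [-16, +9], [-19, +12], [-22, +15]. These grow by [-3, +3] each step.
step 8: [-99, 36] + [-25, +18] → [-124, 54]
step 9: [-124, 54] + [-28, +21] → [-152, 75]
step 10: [-152, 75] + [-31, +24] → [-183, 99]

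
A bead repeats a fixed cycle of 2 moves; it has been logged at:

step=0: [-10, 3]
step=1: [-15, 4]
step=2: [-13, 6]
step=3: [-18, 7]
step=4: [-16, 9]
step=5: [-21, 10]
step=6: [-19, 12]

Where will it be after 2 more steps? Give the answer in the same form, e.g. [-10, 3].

Step-to-step displacements: [-5, +1], [+2, +2], [-5, +1], [+2, +2], [-5, +1], [+2, +2] — a repeating cycle of length 2.
step 7: apply [-5, +1] → [-24, 13]
step 8: apply [+2, +2] → [-22, 15]

[-22, 15]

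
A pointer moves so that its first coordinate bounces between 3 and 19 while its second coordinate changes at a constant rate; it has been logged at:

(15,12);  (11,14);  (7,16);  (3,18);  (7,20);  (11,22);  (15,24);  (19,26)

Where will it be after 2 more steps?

The first coordinate reflects between 3 and 19, moving 4 per step.
  step 8: 19 → 15
  step 9: 15 → 11
The second coordinate changes by +2 each step: at step 9 it is 30.

(11,30)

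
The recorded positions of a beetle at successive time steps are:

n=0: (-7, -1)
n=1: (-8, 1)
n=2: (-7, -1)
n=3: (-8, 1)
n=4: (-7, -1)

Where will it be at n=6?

(-7, -1)

The jumps are (-1, +2), (+1, -2), (-1, +2), (+1, -2) — a geometric progression with ratio -1.
step 5: (-7, -1) + (-1, +2) → (-8, 1)
step 6: (-8, 1) + (+1, -2) → (-7, -1)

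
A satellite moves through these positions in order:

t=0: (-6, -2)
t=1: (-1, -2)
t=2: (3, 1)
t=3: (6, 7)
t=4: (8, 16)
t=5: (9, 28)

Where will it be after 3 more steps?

Successive displacements: (+5, +0), (+4, +3), (+3, +6), (+2, +9), (+1, +12) — each changes by (-1, +3).
step 6: (9, 28) + (+0, +15) → (9, 43)
step 7: (9, 43) + (-1, +18) → (8, 61)
step 8: (8, 61) + (-2, +21) → (6, 82)

(6, 82)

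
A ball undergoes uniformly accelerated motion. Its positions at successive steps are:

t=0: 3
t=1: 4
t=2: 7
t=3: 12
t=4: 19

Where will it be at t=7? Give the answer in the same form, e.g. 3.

Taking differences between consecutive positions: +1, +3, +5, +7. These grow by +2 each step.
step 5: 19 + 9 → 28
step 6: 28 + 11 → 39
step 7: 39 + 13 → 52

52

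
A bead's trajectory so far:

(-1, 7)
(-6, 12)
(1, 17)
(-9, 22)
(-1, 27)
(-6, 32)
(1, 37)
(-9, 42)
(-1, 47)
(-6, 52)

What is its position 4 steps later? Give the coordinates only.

(-6, 72)

First: cycles through -1, -6, 1, -9 every 4 steps. Step 13 lands at position 1 of the cycle → -6.
Second: linear, +5 per step → 72 at step 13.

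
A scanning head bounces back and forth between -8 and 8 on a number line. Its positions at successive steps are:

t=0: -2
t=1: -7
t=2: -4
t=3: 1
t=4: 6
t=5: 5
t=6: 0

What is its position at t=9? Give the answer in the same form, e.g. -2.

-1

The value travels 5 per step and bounces off the walls at -8 and 8.
  step 7: 0 → -5
  step 8: -5 → -6
  step 9: -6 → -1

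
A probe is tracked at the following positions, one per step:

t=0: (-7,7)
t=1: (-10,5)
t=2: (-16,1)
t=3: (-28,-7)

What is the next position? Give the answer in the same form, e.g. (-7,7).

The jumps are (-3,-2), (-6,-4), (-12,-8) — a geometric progression with ratio 2.
step 4: (-28,-7) + (-24,-16) → (-52,-23)

(-52,-23)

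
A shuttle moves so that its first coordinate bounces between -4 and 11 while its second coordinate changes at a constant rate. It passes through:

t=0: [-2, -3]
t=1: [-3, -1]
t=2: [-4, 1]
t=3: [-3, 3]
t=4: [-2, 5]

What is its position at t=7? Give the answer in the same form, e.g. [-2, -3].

[1, 11]

The first coordinate reflects between -4 and 11, moving 1 per step.
  step 5: -2 → -1
  step 6: -1 → 0
  step 7: 0 → 1
The second coordinate changes by +2 each step: at step 7 it is 11.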